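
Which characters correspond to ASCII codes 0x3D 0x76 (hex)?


Codes (hex): 0x3D 0x76
Per-code ASCII lookup:
  0x3D = 61  (special character) → '='
  0x76 = 118  (range 97-122: lowercase, 118 - 97 = 21) → 'v'
= '=v'


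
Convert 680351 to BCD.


Each digit → 4-bit binary:
  6 → 0110
  8 → 1000
  0 → 0000
  3 → 0011
  5 → 0101
  1 → 0001
= 0110 1000 0000 0011 0101 0001


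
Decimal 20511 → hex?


Divide by 16 repeatedly:
20511 ÷ 16 = 1281 remainder 15 (F)
1281 ÷ 16 = 80 remainder 1 (1)
80 ÷ 16 = 5 remainder 0 (0)
5 ÷ 16 = 0 remainder 5 (5)
Reading remainders bottom-up:
= 0x501F


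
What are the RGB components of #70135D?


Hex: #70135D
R = 70₁₆ = 112
G = 13₁₆ = 19
B = 5D₁₆ = 93
= RGB(112, 19, 93)


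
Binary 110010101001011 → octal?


Group into 3-bit groups: 110010101001011
  110 = 6
  010 = 2
  101 = 5
  001 = 1
  011 = 3
= 0o62513


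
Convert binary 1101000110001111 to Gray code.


Binary: 1101000110001111
Gray code: G = B XOR (B >> 1)
B >> 1 = 0110100011000111
1101000110001111 XOR 0110100011000111:
  1 XOR 0 = 1
  1 XOR 1 = 0
  0 XOR 1 = 1
  1 XOR 0 = 1
  0 XOR 1 = 1
  0 XOR 0 = 0
  0 XOR 0 = 0
  1 XOR 0 = 1
  1 XOR 1 = 0
  0 XOR 1 = 1
  0 XOR 0 = 0
  0 XOR 0 = 0
  1 XOR 0 = 1
  1 XOR 1 = 0
  1 XOR 1 = 0
  1 XOR 1 = 0
= 1011100101001000


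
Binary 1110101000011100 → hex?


Group into 4-bit nibbles: 1110101000011100
  1110 = E
  1010 = A
  0001 = 1
  1100 = C
= 0xEA1C


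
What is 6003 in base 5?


Divide by 5 repeatedly:
6003 ÷ 5 = 1200 remainder 3
1200 ÷ 5 = 240 remainder 0
240 ÷ 5 = 48 remainder 0
48 ÷ 5 = 9 remainder 3
9 ÷ 5 = 1 remainder 4
1 ÷ 5 = 0 remainder 1
Reading remainders bottom-up:
= 143003


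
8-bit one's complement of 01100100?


Original: 01100100
Invert all bits:
  bit 0: 0 → 1
  bit 1: 1 → 0
  bit 2: 1 → 0
  bit 3: 0 → 1
  bit 4: 0 → 1
  bit 5: 1 → 0
  bit 6: 0 → 1
  bit 7: 0 → 1
= 10011011


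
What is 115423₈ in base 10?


Positional values:
Position 0: 3 × 8^0 = 3
Position 1: 2 × 8^1 = 16
Position 2: 4 × 8^2 = 256
Position 3: 5 × 8^3 = 2560
Position 4: 1 × 8^4 = 4096
Position 5: 1 × 8^5 = 32768
Sum = 3 + 16 + 256 + 2560 + 4096 + 32768
= 39699


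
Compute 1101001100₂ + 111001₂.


Align and add column by column (LSB to MSB, carry propagating):
  01101001100
+ 00000111001
  -----------
  col 0: 0 + 1 + 0 (carry in) = 1 → bit 1, carry out 0
  col 1: 0 + 0 + 0 (carry in) = 0 → bit 0, carry out 0
  col 2: 1 + 0 + 0 (carry in) = 1 → bit 1, carry out 0
  col 3: 1 + 1 + 0 (carry in) = 2 → bit 0, carry out 1
  col 4: 0 + 1 + 1 (carry in) = 2 → bit 0, carry out 1
  col 5: 0 + 1 + 1 (carry in) = 2 → bit 0, carry out 1
  col 6: 1 + 0 + 1 (carry in) = 2 → bit 0, carry out 1
  col 7: 0 + 0 + 1 (carry in) = 1 → bit 1, carry out 0
  col 8: 1 + 0 + 0 (carry in) = 1 → bit 1, carry out 0
  col 9: 1 + 0 + 0 (carry in) = 1 → bit 1, carry out 0
  col 10: 0 + 0 + 0 (carry in) = 0 → bit 0, carry out 0
Reading bits MSB→LSB: 01110000101
Strip leading zeros: 1110000101
= 1110000101


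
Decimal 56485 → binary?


Divide by 2 repeatedly:
56485 ÷ 2 = 28242 remainder 1
28242 ÷ 2 = 14121 remainder 0
14121 ÷ 2 = 7060 remainder 1
7060 ÷ 2 = 3530 remainder 0
3530 ÷ 2 = 1765 remainder 0
1765 ÷ 2 = 882 remainder 1
882 ÷ 2 = 441 remainder 0
441 ÷ 2 = 220 remainder 1
220 ÷ 2 = 110 remainder 0
110 ÷ 2 = 55 remainder 0
55 ÷ 2 = 27 remainder 1
27 ÷ 2 = 13 remainder 1
13 ÷ 2 = 6 remainder 1
6 ÷ 2 = 3 remainder 0
3 ÷ 2 = 1 remainder 1
1 ÷ 2 = 0 remainder 1
Reading remainders bottom-up:
= 1101110010100101


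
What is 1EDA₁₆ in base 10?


Positional values:
Position 0: A × 16^0 = 10 × 1 = 10
Position 1: D × 16^1 = 13 × 16 = 208
Position 2: E × 16^2 = 14 × 256 = 3584
Position 3: 1 × 16^3 = 1 × 4096 = 4096
Sum = 10 + 208 + 3584 + 4096
= 7898


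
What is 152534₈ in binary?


Each octal digit → 3 binary bits:
  1 = 001
  5 = 101
  2 = 010
  5 = 101
  3 = 011
  4 = 100
Concatenate: 001 101 010 101 011 100
= 001101010101011100


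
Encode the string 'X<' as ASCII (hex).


String: 'X<'  (2 characters)
Per-character ASCII lookup:
  'X': uppercase starts at 65: 'X' = 65 + 23 = 88 → 0x58
  '<': special character: '<' = 60 → 0x3C
= 0x58 0x3C


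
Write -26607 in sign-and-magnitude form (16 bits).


Sign bit: 1 (negative)
Magnitude: 26607 = 110011111101111
= 1110011111101111


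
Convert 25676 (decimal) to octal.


Divide by 8 repeatedly:
25676 ÷ 8 = 3209 remainder 4
3209 ÷ 8 = 401 remainder 1
401 ÷ 8 = 50 remainder 1
50 ÷ 8 = 6 remainder 2
6 ÷ 8 = 0 remainder 6
Reading remainders bottom-up:
= 0o62114


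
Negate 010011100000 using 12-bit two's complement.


Original: 010011100000
Step 1 - Invert all bits: 101100011111
Step 2 - Add 1: 101100011111 + 1
= 101100100000 (represents -1248)


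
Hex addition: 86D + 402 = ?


Align and add column by column (LSB to MSB, each column mod 16 with carry):
  086D
+ 0402
  ----
  col 0: D(13) + 2(2) + 0 (carry in) = 15 → F(15), carry out 0
  col 1: 6(6) + 0(0) + 0 (carry in) = 6 → 6(6), carry out 0
  col 2: 8(8) + 4(4) + 0 (carry in) = 12 → C(12), carry out 0
  col 3: 0(0) + 0(0) + 0 (carry in) = 0 → 0(0), carry out 0
Reading digits MSB→LSB: 0C6F
Strip leading zeros: C6F
= 0xC6F


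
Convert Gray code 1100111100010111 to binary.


Gray code: 1100111100010111
MSB stays the same: 1
Each subsequent bit = prev_binary XOR current_gray:
  B[1] = 1 XOR 1 = 0
  B[2] = 0 XOR 0 = 0
  B[3] = 0 XOR 0 = 0
  B[4] = 0 XOR 1 = 1
  B[5] = 1 XOR 1 = 0
  B[6] = 0 XOR 1 = 1
  B[7] = 1 XOR 1 = 0
  B[8] = 0 XOR 0 = 0
  B[9] = 0 XOR 0 = 0
  B[10] = 0 XOR 0 = 0
  B[11] = 0 XOR 1 = 1
  B[12] = 1 XOR 0 = 1
  B[13] = 1 XOR 1 = 0
  B[14] = 0 XOR 1 = 1
  B[15] = 1 XOR 1 = 0
= 1000101000011010 (35354 decimal)


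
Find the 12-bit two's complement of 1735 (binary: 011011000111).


Original: 011011000111
Step 1 - Invert all bits: 100100111000
Step 2 - Add 1: 100100111000 + 1
= 100100111001 (represents -1735)


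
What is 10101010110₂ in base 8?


Group into 3-bit groups: 010101010110
  010 = 2
  101 = 5
  010 = 2
  110 = 6
= 0o2526


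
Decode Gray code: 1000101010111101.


Gray code: 1000101010111101
MSB stays the same: 1
Each subsequent bit = prev_binary XOR current_gray:
  B[1] = 1 XOR 0 = 1
  B[2] = 1 XOR 0 = 1
  B[3] = 1 XOR 0 = 1
  B[4] = 1 XOR 1 = 0
  B[5] = 0 XOR 0 = 0
  B[6] = 0 XOR 1 = 1
  B[7] = 1 XOR 0 = 1
  B[8] = 1 XOR 1 = 0
  B[9] = 0 XOR 0 = 0
  B[10] = 0 XOR 1 = 1
  B[11] = 1 XOR 1 = 0
  B[12] = 0 XOR 1 = 1
  B[13] = 1 XOR 1 = 0
  B[14] = 0 XOR 0 = 0
  B[15] = 0 XOR 1 = 1
= 1111001100101001 (62249 decimal)


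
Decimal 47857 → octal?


Divide by 8 repeatedly:
47857 ÷ 8 = 5982 remainder 1
5982 ÷ 8 = 747 remainder 6
747 ÷ 8 = 93 remainder 3
93 ÷ 8 = 11 remainder 5
11 ÷ 8 = 1 remainder 3
1 ÷ 8 = 0 remainder 1
Reading remainders bottom-up:
= 0o135361


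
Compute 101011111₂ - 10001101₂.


Align and subtract column by column (LSB to MSB, borrowing when needed):
  101011111
- 010001101
  ---------
  col 0: (1 - 0 borrow-in) - 1 → 1 - 1 = 0, borrow out 0
  col 1: (1 - 0 borrow-in) - 0 → 1 - 0 = 1, borrow out 0
  col 2: (1 - 0 borrow-in) - 1 → 1 - 1 = 0, borrow out 0
  col 3: (1 - 0 borrow-in) - 1 → 1 - 1 = 0, borrow out 0
  col 4: (1 - 0 borrow-in) - 0 → 1 - 0 = 1, borrow out 0
  col 5: (0 - 0 borrow-in) - 0 → 0 - 0 = 0, borrow out 0
  col 6: (1 - 0 borrow-in) - 0 → 1 - 0 = 1, borrow out 0
  col 7: (0 - 0 borrow-in) - 1 → borrow from next column: (0+2) - 1 = 1, borrow out 1
  col 8: (1 - 1 borrow-in) - 0 → 0 - 0 = 0, borrow out 0
Reading bits MSB→LSB: 011010010
Strip leading zeros: 11010010
= 11010010


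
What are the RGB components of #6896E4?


Hex: #6896E4
R = 68₁₆ = 104
G = 96₁₆ = 150
B = E4₁₆ = 228
= RGB(104, 150, 228)


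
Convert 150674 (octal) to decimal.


Positional values:
Position 0: 4 × 8^0 = 4
Position 1: 7 × 8^1 = 56
Position 2: 6 × 8^2 = 384
Position 3: 0 × 8^3 = 0
Position 4: 5 × 8^4 = 20480
Position 5: 1 × 8^5 = 32768
Sum = 4 + 56 + 384 + 0 + 20480 + 32768
= 53692


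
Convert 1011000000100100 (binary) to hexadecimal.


Group into 4-bit nibbles: 1011000000100100
  1011 = B
  0000 = 0
  0010 = 2
  0100 = 4
= 0xB024


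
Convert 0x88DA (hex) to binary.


Each hex digit → 4 binary bits:
  8 = 1000
  8 = 1000
  D = 1101
  A = 1010
Concatenate: 1000 1000 1101 1010
= 1000100011011010


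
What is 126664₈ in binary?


Each octal digit → 3 binary bits:
  1 = 001
  2 = 010
  6 = 110
  6 = 110
  6 = 110
  4 = 100
Concatenate: 001 010 110 110 110 100
= 001010110110110100


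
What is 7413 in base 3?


Divide by 3 repeatedly:
7413 ÷ 3 = 2471 remainder 0
2471 ÷ 3 = 823 remainder 2
823 ÷ 3 = 274 remainder 1
274 ÷ 3 = 91 remainder 1
91 ÷ 3 = 30 remainder 1
30 ÷ 3 = 10 remainder 0
10 ÷ 3 = 3 remainder 1
3 ÷ 3 = 1 remainder 0
1 ÷ 3 = 0 remainder 1
Reading remainders bottom-up:
= 101011120


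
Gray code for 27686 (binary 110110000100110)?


Binary: 110110000100110
Gray code: G = B XOR (B >> 1)
B >> 1 = 011011000010011
110110000100110 XOR 011011000010011:
  1 XOR 0 = 1
  1 XOR 1 = 0
  0 XOR 1 = 1
  1 XOR 0 = 1
  1 XOR 1 = 0
  0 XOR 1 = 1
  0 XOR 0 = 0
  0 XOR 0 = 0
  0 XOR 0 = 0
  1 XOR 0 = 1
  0 XOR 1 = 1
  0 XOR 0 = 0
  1 XOR 0 = 1
  1 XOR 1 = 0
  0 XOR 1 = 1
= 101101000110101


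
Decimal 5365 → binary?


Divide by 2 repeatedly:
5365 ÷ 2 = 2682 remainder 1
2682 ÷ 2 = 1341 remainder 0
1341 ÷ 2 = 670 remainder 1
670 ÷ 2 = 335 remainder 0
335 ÷ 2 = 167 remainder 1
167 ÷ 2 = 83 remainder 1
83 ÷ 2 = 41 remainder 1
41 ÷ 2 = 20 remainder 1
20 ÷ 2 = 10 remainder 0
10 ÷ 2 = 5 remainder 0
5 ÷ 2 = 2 remainder 1
2 ÷ 2 = 1 remainder 0
1 ÷ 2 = 0 remainder 1
Reading remainders bottom-up:
= 1010011110101


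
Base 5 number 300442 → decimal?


Positional values (base 5):
  2 × 5^0 = 2 × 1 = 2
  4 × 5^1 = 4 × 5 = 20
  4 × 5^2 = 4 × 25 = 100
  0 × 5^3 = 0 × 125 = 0
  0 × 5^4 = 0 × 625 = 0
  3 × 5^5 = 3 × 3125 = 9375
Sum = 2 + 20 + 100 + 0 + 0 + 9375
= 9497


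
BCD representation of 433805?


Each digit → 4-bit binary:
  4 → 0100
  3 → 0011
  3 → 0011
  8 → 1000
  0 → 0000
  5 → 0101
= 0100 0011 0011 1000 0000 0101


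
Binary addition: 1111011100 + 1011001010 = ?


Align and add column by column (LSB to MSB, carry propagating):
  01111011100
+ 01011001010
  -----------
  col 0: 0 + 0 + 0 (carry in) = 0 → bit 0, carry out 0
  col 1: 0 + 1 + 0 (carry in) = 1 → bit 1, carry out 0
  col 2: 1 + 0 + 0 (carry in) = 1 → bit 1, carry out 0
  col 3: 1 + 1 + 0 (carry in) = 2 → bit 0, carry out 1
  col 4: 1 + 0 + 1 (carry in) = 2 → bit 0, carry out 1
  col 5: 0 + 0 + 1 (carry in) = 1 → bit 1, carry out 0
  col 6: 1 + 1 + 0 (carry in) = 2 → bit 0, carry out 1
  col 7: 1 + 1 + 1 (carry in) = 3 → bit 1, carry out 1
  col 8: 1 + 0 + 1 (carry in) = 2 → bit 0, carry out 1
  col 9: 1 + 1 + 1 (carry in) = 3 → bit 1, carry out 1
  col 10: 0 + 0 + 1 (carry in) = 1 → bit 1, carry out 0
Reading bits MSB→LSB: 11010100110
Strip leading zeros: 11010100110
= 11010100110


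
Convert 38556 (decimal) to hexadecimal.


Divide by 16 repeatedly:
38556 ÷ 16 = 2409 remainder 12 (C)
2409 ÷ 16 = 150 remainder 9 (9)
150 ÷ 16 = 9 remainder 6 (6)
9 ÷ 16 = 0 remainder 9 (9)
Reading remainders bottom-up:
= 0x969C


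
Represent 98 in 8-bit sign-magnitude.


Sign bit: 0 (positive)
Magnitude: 98 = 1100010
= 01100010


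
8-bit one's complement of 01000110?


Original: 01000110
Invert all bits:
  bit 0: 0 → 1
  bit 1: 1 → 0
  bit 2: 0 → 1
  bit 3: 0 → 1
  bit 4: 0 → 1
  bit 5: 1 → 0
  bit 6: 1 → 0
  bit 7: 0 → 1
= 10111001


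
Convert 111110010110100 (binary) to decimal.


Positional values:
Bit 2: 1 × 2^2 = 4
Bit 4: 1 × 2^4 = 16
Bit 5: 1 × 2^5 = 32
Bit 7: 1 × 2^7 = 128
Bit 10: 1 × 2^10 = 1024
Bit 11: 1 × 2^11 = 2048
Bit 12: 1 × 2^12 = 4096
Bit 13: 1 × 2^13 = 8192
Bit 14: 1 × 2^14 = 16384
Sum = 4 + 16 + 32 + 128 + 1024 + 2048 + 4096 + 8192 + 16384
= 31924


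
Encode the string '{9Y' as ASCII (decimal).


String: '{9Y'  (3 characters)
Per-character ASCII lookup:
  '{': special character: '{' = 123
  '9': digits start at 48: '9' = 48 + 9 = 57
  'Y': uppercase starts at 65: 'Y' = 65 + 24 = 89
= 123 57 89


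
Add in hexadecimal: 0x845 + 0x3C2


Align and add column by column (LSB to MSB, each column mod 16 with carry):
  0845
+ 03C2
  ----
  col 0: 5(5) + 2(2) + 0 (carry in) = 7 → 7(7), carry out 0
  col 1: 4(4) + C(12) + 0 (carry in) = 16 → 0(0), carry out 1
  col 2: 8(8) + 3(3) + 1 (carry in) = 12 → C(12), carry out 0
  col 3: 0(0) + 0(0) + 0 (carry in) = 0 → 0(0), carry out 0
Reading digits MSB→LSB: 0C07
Strip leading zeros: C07
= 0xC07


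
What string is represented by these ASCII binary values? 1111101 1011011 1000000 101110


Codes (binary): 1111101 1011011 1000000 101110
Per-code ASCII lookup:
  1111101 = 125  (special character) → '}'
  1011011 = 91  (special character) → '['
  1000000 = 64  (special character) → '@'
  101110 = 46  (special character) → '.'
= '}[@.'


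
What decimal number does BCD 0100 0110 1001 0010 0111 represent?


Each 4-bit group → digit:
  0100 → 4
  0110 → 6
  1001 → 9
  0010 → 2
  0111 → 7
= 46927


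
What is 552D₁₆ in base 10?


Positional values:
Position 0: D × 16^0 = 13 × 1 = 13
Position 1: 2 × 16^1 = 2 × 16 = 32
Position 2: 5 × 16^2 = 5 × 256 = 1280
Position 3: 5 × 16^3 = 5 × 4096 = 20480
Sum = 13 + 32 + 1280 + 20480
= 21805


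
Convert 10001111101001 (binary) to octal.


Group into 3-bit groups: 010001111101001
  010 = 2
  001 = 1
  111 = 7
  101 = 5
  001 = 1
= 0o21751


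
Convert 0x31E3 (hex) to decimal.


Positional values:
Position 0: 3 × 16^0 = 3 × 1 = 3
Position 1: E × 16^1 = 14 × 16 = 224
Position 2: 1 × 16^2 = 1 × 256 = 256
Position 3: 3 × 16^3 = 3 × 4096 = 12288
Sum = 3 + 224 + 256 + 12288
= 12771


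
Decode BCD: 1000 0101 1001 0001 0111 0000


Each 4-bit group → digit:
  1000 → 8
  0101 → 5
  1001 → 9
  0001 → 1
  0111 → 7
  0000 → 0
= 859170


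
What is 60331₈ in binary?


Each octal digit → 3 binary bits:
  6 = 110
  0 = 000
  3 = 011
  3 = 011
  1 = 001
Concatenate: 110 000 011 011 001
= 110000011011001


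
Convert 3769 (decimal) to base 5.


Divide by 5 repeatedly:
3769 ÷ 5 = 753 remainder 4
753 ÷ 5 = 150 remainder 3
150 ÷ 5 = 30 remainder 0
30 ÷ 5 = 6 remainder 0
6 ÷ 5 = 1 remainder 1
1 ÷ 5 = 0 remainder 1
Reading remainders bottom-up:
= 110034


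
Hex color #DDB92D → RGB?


Hex: #DDB92D
R = DD₁₆ = 221
G = B9₁₆ = 185
B = 2D₁₆ = 45
= RGB(221, 185, 45)


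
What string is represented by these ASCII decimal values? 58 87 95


Codes (decimal): 58 87 95
Per-code ASCII lookup:
  58  (special character) → ':'
  87  (range 65-90: uppercase, 87 - 65 = 22) → 'W'
  95  (special character) → '_'
= ':W_'


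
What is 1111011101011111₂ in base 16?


Group into 4-bit nibbles: 1111011101011111
  1111 = F
  0111 = 7
  0101 = 5
  1111 = F
= 0xF75F


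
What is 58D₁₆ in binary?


Each hex digit → 4 binary bits:
  5 = 0101
  8 = 1000
  D = 1101
Concatenate: 0101 1000 1101
= 010110001101


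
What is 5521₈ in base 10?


Positional values:
Position 0: 1 × 8^0 = 1
Position 1: 2 × 8^1 = 16
Position 2: 5 × 8^2 = 320
Position 3: 5 × 8^3 = 2560
Sum = 1 + 16 + 320 + 2560
= 2897


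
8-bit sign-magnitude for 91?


Sign bit: 0 (positive)
Magnitude: 91 = 1011011
= 01011011


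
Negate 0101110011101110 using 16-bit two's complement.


Original: 0101110011101110
Step 1 - Invert all bits: 1010001100010001
Step 2 - Add 1: 1010001100010001 + 1
= 1010001100010010 (represents -23790)


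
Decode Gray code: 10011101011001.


Gray code: 10011101011001
MSB stays the same: 1
Each subsequent bit = prev_binary XOR current_gray:
  B[1] = 1 XOR 0 = 1
  B[2] = 1 XOR 0 = 1
  B[3] = 1 XOR 1 = 0
  B[4] = 0 XOR 1 = 1
  B[5] = 1 XOR 1 = 0
  B[6] = 0 XOR 0 = 0
  B[7] = 0 XOR 1 = 1
  B[8] = 1 XOR 0 = 1
  B[9] = 1 XOR 1 = 0
  B[10] = 0 XOR 1 = 1
  B[11] = 1 XOR 0 = 1
  B[12] = 1 XOR 0 = 1
  B[13] = 1 XOR 1 = 0
= 11101001101110 (14958 decimal)


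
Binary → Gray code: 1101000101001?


Binary: 1101000101001
Gray code: G = B XOR (B >> 1)
B >> 1 = 0110100010100
1101000101001 XOR 0110100010100:
  1 XOR 0 = 1
  1 XOR 1 = 0
  0 XOR 1 = 1
  1 XOR 0 = 1
  0 XOR 1 = 1
  0 XOR 0 = 0
  0 XOR 0 = 0
  1 XOR 0 = 1
  0 XOR 1 = 1
  1 XOR 0 = 1
  0 XOR 1 = 1
  0 XOR 0 = 0
  1 XOR 0 = 1
= 1011100111101


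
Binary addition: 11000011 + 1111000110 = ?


Align and add column by column (LSB to MSB, carry propagating):
  00011000011
+ 01111000110
  -----------
  col 0: 1 + 0 + 0 (carry in) = 1 → bit 1, carry out 0
  col 1: 1 + 1 + 0 (carry in) = 2 → bit 0, carry out 1
  col 2: 0 + 1 + 1 (carry in) = 2 → bit 0, carry out 1
  col 3: 0 + 0 + 1 (carry in) = 1 → bit 1, carry out 0
  col 4: 0 + 0 + 0 (carry in) = 0 → bit 0, carry out 0
  col 5: 0 + 0 + 0 (carry in) = 0 → bit 0, carry out 0
  col 6: 1 + 1 + 0 (carry in) = 2 → bit 0, carry out 1
  col 7: 1 + 1 + 1 (carry in) = 3 → bit 1, carry out 1
  col 8: 0 + 1 + 1 (carry in) = 2 → bit 0, carry out 1
  col 9: 0 + 1 + 1 (carry in) = 2 → bit 0, carry out 1
  col 10: 0 + 0 + 1 (carry in) = 1 → bit 1, carry out 0
Reading bits MSB→LSB: 10010001001
Strip leading zeros: 10010001001
= 10010001001


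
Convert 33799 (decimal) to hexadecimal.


Divide by 16 repeatedly:
33799 ÷ 16 = 2112 remainder 7 (7)
2112 ÷ 16 = 132 remainder 0 (0)
132 ÷ 16 = 8 remainder 4 (4)
8 ÷ 16 = 0 remainder 8 (8)
Reading remainders bottom-up:
= 0x8407


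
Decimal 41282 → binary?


Divide by 2 repeatedly:
41282 ÷ 2 = 20641 remainder 0
20641 ÷ 2 = 10320 remainder 1
10320 ÷ 2 = 5160 remainder 0
5160 ÷ 2 = 2580 remainder 0
2580 ÷ 2 = 1290 remainder 0
1290 ÷ 2 = 645 remainder 0
645 ÷ 2 = 322 remainder 1
322 ÷ 2 = 161 remainder 0
161 ÷ 2 = 80 remainder 1
80 ÷ 2 = 40 remainder 0
40 ÷ 2 = 20 remainder 0
20 ÷ 2 = 10 remainder 0
10 ÷ 2 = 5 remainder 0
5 ÷ 2 = 2 remainder 1
2 ÷ 2 = 1 remainder 0
1 ÷ 2 = 0 remainder 1
Reading remainders bottom-up:
= 1010000101000010


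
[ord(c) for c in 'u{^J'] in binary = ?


String: 'u{^J'  (4 characters)
Per-character ASCII lookup:
  'u': lowercase starts at 97: 'u' = 97 + 20 = 117 → 1110101
  '{': special character: '{' = 123 → 1111011
  '^': special character: '^' = 94 → 1011110
  'J': uppercase starts at 65: 'J' = 65 + 9 = 74 → 1001010
= 1110101 1111011 1011110 1001010


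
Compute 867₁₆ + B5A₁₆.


Align and add column by column (LSB to MSB, each column mod 16 with carry):
  0867
+ 0B5A
  ----
  col 0: 7(7) + A(10) + 0 (carry in) = 17 → 1(1), carry out 1
  col 1: 6(6) + 5(5) + 1 (carry in) = 12 → C(12), carry out 0
  col 2: 8(8) + B(11) + 0 (carry in) = 19 → 3(3), carry out 1
  col 3: 0(0) + 0(0) + 1 (carry in) = 1 → 1(1), carry out 0
Reading digits MSB→LSB: 13C1
Strip leading zeros: 13C1
= 0x13C1


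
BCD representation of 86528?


Each digit → 4-bit binary:
  8 → 1000
  6 → 0110
  5 → 0101
  2 → 0010
  8 → 1000
= 1000 0110 0101 0010 1000


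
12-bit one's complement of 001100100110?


Original: 001100100110
Invert all bits:
  bit 0: 0 → 1
  bit 1: 0 → 1
  bit 2: 1 → 0
  bit 3: 1 → 0
  bit 4: 0 → 1
  bit 5: 0 → 1
  bit 6: 1 → 0
  bit 7: 0 → 1
  bit 8: 0 → 1
  bit 9: 1 → 0
  bit 10: 1 → 0
  bit 11: 0 → 1
= 110011011001


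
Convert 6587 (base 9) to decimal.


Positional values (base 9):
  7 × 9^0 = 7 × 1 = 7
  8 × 9^1 = 8 × 9 = 72
  5 × 9^2 = 5 × 81 = 405
  6 × 9^3 = 6 × 729 = 4374
Sum = 7 + 72 + 405 + 4374
= 4858


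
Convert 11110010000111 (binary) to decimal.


Positional values:
Bit 0: 1 × 2^0 = 1
Bit 1: 1 × 2^1 = 2
Bit 2: 1 × 2^2 = 4
Bit 7: 1 × 2^7 = 128
Bit 10: 1 × 2^10 = 1024
Bit 11: 1 × 2^11 = 2048
Bit 12: 1 × 2^12 = 4096
Bit 13: 1 × 2^13 = 8192
Sum = 1 + 2 + 4 + 128 + 1024 + 2048 + 4096 + 8192
= 15495


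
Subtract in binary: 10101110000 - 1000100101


Align and subtract column by column (LSB to MSB, borrowing when needed):
  10101110000
- 01000100101
  -----------
  col 0: (0 - 0 borrow-in) - 1 → borrow from next column: (0+2) - 1 = 1, borrow out 1
  col 1: (0 - 1 borrow-in) - 0 → borrow from next column: (-1+2) - 0 = 1, borrow out 1
  col 2: (0 - 1 borrow-in) - 1 → borrow from next column: (-1+2) - 1 = 0, borrow out 1
  col 3: (0 - 1 borrow-in) - 0 → borrow from next column: (-1+2) - 0 = 1, borrow out 1
  col 4: (1 - 1 borrow-in) - 0 → 0 - 0 = 0, borrow out 0
  col 5: (1 - 0 borrow-in) - 1 → 1 - 1 = 0, borrow out 0
  col 6: (1 - 0 borrow-in) - 0 → 1 - 0 = 1, borrow out 0
  col 7: (0 - 0 borrow-in) - 0 → 0 - 0 = 0, borrow out 0
  col 8: (1 - 0 borrow-in) - 0 → 1 - 0 = 1, borrow out 0
  col 9: (0 - 0 borrow-in) - 1 → borrow from next column: (0+2) - 1 = 1, borrow out 1
  col 10: (1 - 1 borrow-in) - 0 → 0 - 0 = 0, borrow out 0
Reading bits MSB→LSB: 01101001011
Strip leading zeros: 1101001011
= 1101001011


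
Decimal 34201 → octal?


Divide by 8 repeatedly:
34201 ÷ 8 = 4275 remainder 1
4275 ÷ 8 = 534 remainder 3
534 ÷ 8 = 66 remainder 6
66 ÷ 8 = 8 remainder 2
8 ÷ 8 = 1 remainder 0
1 ÷ 8 = 0 remainder 1
Reading remainders bottom-up:
= 0o102631


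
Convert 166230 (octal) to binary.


Each octal digit → 3 binary bits:
  1 = 001
  6 = 110
  6 = 110
  2 = 010
  3 = 011
  0 = 000
Concatenate: 001 110 110 010 011 000
= 001110110010011000


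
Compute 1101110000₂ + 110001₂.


Align and add column by column (LSB to MSB, carry propagating):
  01101110000
+ 00000110001
  -----------
  col 0: 0 + 1 + 0 (carry in) = 1 → bit 1, carry out 0
  col 1: 0 + 0 + 0 (carry in) = 0 → bit 0, carry out 0
  col 2: 0 + 0 + 0 (carry in) = 0 → bit 0, carry out 0
  col 3: 0 + 0 + 0 (carry in) = 0 → bit 0, carry out 0
  col 4: 1 + 1 + 0 (carry in) = 2 → bit 0, carry out 1
  col 5: 1 + 1 + 1 (carry in) = 3 → bit 1, carry out 1
  col 6: 1 + 0 + 1 (carry in) = 2 → bit 0, carry out 1
  col 7: 0 + 0 + 1 (carry in) = 1 → bit 1, carry out 0
  col 8: 1 + 0 + 0 (carry in) = 1 → bit 1, carry out 0
  col 9: 1 + 0 + 0 (carry in) = 1 → bit 1, carry out 0
  col 10: 0 + 0 + 0 (carry in) = 0 → bit 0, carry out 0
Reading bits MSB→LSB: 01110100001
Strip leading zeros: 1110100001
= 1110100001


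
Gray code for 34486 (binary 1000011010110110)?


Binary: 1000011010110110
Gray code: G = B XOR (B >> 1)
B >> 1 = 0100001101011011
1000011010110110 XOR 0100001101011011:
  1 XOR 0 = 1
  0 XOR 1 = 1
  0 XOR 0 = 0
  0 XOR 0 = 0
  0 XOR 0 = 0
  1 XOR 0 = 1
  1 XOR 1 = 0
  0 XOR 1 = 1
  1 XOR 0 = 1
  0 XOR 1 = 1
  1 XOR 0 = 1
  1 XOR 1 = 0
  0 XOR 1 = 1
  1 XOR 0 = 1
  1 XOR 1 = 0
  0 XOR 1 = 1
= 1100010111101101


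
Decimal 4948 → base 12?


Divide by 12 repeatedly:
4948 ÷ 12 = 412 remainder 4
412 ÷ 12 = 34 remainder 4
34 ÷ 12 = 2 remainder 10
2 ÷ 12 = 0 remainder 2
Reading remainders bottom-up:
= 2A44


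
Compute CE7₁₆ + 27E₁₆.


Align and add column by column (LSB to MSB, each column mod 16 with carry):
  0CE7
+ 027E
  ----
  col 0: 7(7) + E(14) + 0 (carry in) = 21 → 5(5), carry out 1
  col 1: E(14) + 7(7) + 1 (carry in) = 22 → 6(6), carry out 1
  col 2: C(12) + 2(2) + 1 (carry in) = 15 → F(15), carry out 0
  col 3: 0(0) + 0(0) + 0 (carry in) = 0 → 0(0), carry out 0
Reading digits MSB→LSB: 0F65
Strip leading zeros: F65
= 0xF65


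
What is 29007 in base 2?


Divide by 2 repeatedly:
29007 ÷ 2 = 14503 remainder 1
14503 ÷ 2 = 7251 remainder 1
7251 ÷ 2 = 3625 remainder 1
3625 ÷ 2 = 1812 remainder 1
1812 ÷ 2 = 906 remainder 0
906 ÷ 2 = 453 remainder 0
453 ÷ 2 = 226 remainder 1
226 ÷ 2 = 113 remainder 0
113 ÷ 2 = 56 remainder 1
56 ÷ 2 = 28 remainder 0
28 ÷ 2 = 14 remainder 0
14 ÷ 2 = 7 remainder 0
7 ÷ 2 = 3 remainder 1
3 ÷ 2 = 1 remainder 1
1 ÷ 2 = 0 remainder 1
Reading remainders bottom-up:
= 111000101001111


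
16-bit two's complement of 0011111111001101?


Original: 0011111111001101
Step 1 - Invert all bits: 1100000000110010
Step 2 - Add 1: 1100000000110010 + 1
= 1100000000110011 (represents -16333)


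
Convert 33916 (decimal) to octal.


Divide by 8 repeatedly:
33916 ÷ 8 = 4239 remainder 4
4239 ÷ 8 = 529 remainder 7
529 ÷ 8 = 66 remainder 1
66 ÷ 8 = 8 remainder 2
8 ÷ 8 = 1 remainder 0
1 ÷ 8 = 0 remainder 1
Reading remainders bottom-up:
= 0o102174


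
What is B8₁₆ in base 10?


Positional values:
Position 0: 8 × 16^0 = 8 × 1 = 8
Position 1: B × 16^1 = 11 × 16 = 176
Sum = 8 + 176
= 184


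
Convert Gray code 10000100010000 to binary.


Gray code: 10000100010000
MSB stays the same: 1
Each subsequent bit = prev_binary XOR current_gray:
  B[1] = 1 XOR 0 = 1
  B[2] = 1 XOR 0 = 1
  B[3] = 1 XOR 0 = 1
  B[4] = 1 XOR 0 = 1
  B[5] = 1 XOR 1 = 0
  B[6] = 0 XOR 0 = 0
  B[7] = 0 XOR 0 = 0
  B[8] = 0 XOR 0 = 0
  B[9] = 0 XOR 1 = 1
  B[10] = 1 XOR 0 = 1
  B[11] = 1 XOR 0 = 1
  B[12] = 1 XOR 0 = 1
  B[13] = 1 XOR 0 = 1
= 11111000011111 (15903 decimal)


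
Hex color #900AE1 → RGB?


Hex: #900AE1
R = 90₁₆ = 144
G = 0A₁₆ = 10
B = E1₁₆ = 225
= RGB(144, 10, 225)


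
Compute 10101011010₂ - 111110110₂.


Align and subtract column by column (LSB to MSB, borrowing when needed):
  10101011010
- 00111110110
  -----------
  col 0: (0 - 0 borrow-in) - 0 → 0 - 0 = 0, borrow out 0
  col 1: (1 - 0 borrow-in) - 1 → 1 - 1 = 0, borrow out 0
  col 2: (0 - 0 borrow-in) - 1 → borrow from next column: (0+2) - 1 = 1, borrow out 1
  col 3: (1 - 1 borrow-in) - 0 → 0 - 0 = 0, borrow out 0
  col 4: (1 - 0 borrow-in) - 1 → 1 - 1 = 0, borrow out 0
  col 5: (0 - 0 borrow-in) - 1 → borrow from next column: (0+2) - 1 = 1, borrow out 1
  col 6: (1 - 1 borrow-in) - 1 → borrow from next column: (0+2) - 1 = 1, borrow out 1
  col 7: (0 - 1 borrow-in) - 1 → borrow from next column: (-1+2) - 1 = 0, borrow out 1
  col 8: (1 - 1 borrow-in) - 1 → borrow from next column: (0+2) - 1 = 1, borrow out 1
  col 9: (0 - 1 borrow-in) - 0 → borrow from next column: (-1+2) - 0 = 1, borrow out 1
  col 10: (1 - 1 borrow-in) - 0 → 0 - 0 = 0, borrow out 0
Reading bits MSB→LSB: 01101100100
Strip leading zeros: 1101100100
= 1101100100


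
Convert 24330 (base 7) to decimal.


Positional values (base 7):
  0 × 7^0 = 0 × 1 = 0
  3 × 7^1 = 3 × 7 = 21
  3 × 7^2 = 3 × 49 = 147
  4 × 7^3 = 4 × 343 = 1372
  2 × 7^4 = 2 × 2401 = 4802
Sum = 0 + 21 + 147 + 1372 + 4802
= 6342


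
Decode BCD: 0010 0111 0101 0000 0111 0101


Each 4-bit group → digit:
  0010 → 2
  0111 → 7
  0101 → 5
  0000 → 0
  0111 → 7
  0101 → 5
= 275075


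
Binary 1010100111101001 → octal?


Group into 3-bit groups: 001010100111101001
  001 = 1
  010 = 2
  100 = 4
  111 = 7
  101 = 5
  001 = 1
= 0o124751


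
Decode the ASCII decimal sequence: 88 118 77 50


Codes (decimal): 88 118 77 50
Per-code ASCII lookup:
  88  (range 65-90: uppercase, 88 - 65 = 23) → 'X'
  118  (range 97-122: lowercase, 118 - 97 = 21) → 'v'
  77  (range 65-90: uppercase, 77 - 65 = 12) → 'M'
  50  (range 48-57: digits, 50 - 48 = 2) → '2'
= 'XvM2'


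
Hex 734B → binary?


Each hex digit → 4 binary bits:
  7 = 0111
  3 = 0011
  4 = 0100
  B = 1011
Concatenate: 0111 0011 0100 1011
= 0111001101001011


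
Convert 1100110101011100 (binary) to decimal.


Positional values:
Bit 2: 1 × 2^2 = 4
Bit 3: 1 × 2^3 = 8
Bit 4: 1 × 2^4 = 16
Bit 6: 1 × 2^6 = 64
Bit 8: 1 × 2^8 = 256
Bit 10: 1 × 2^10 = 1024
Bit 11: 1 × 2^11 = 2048
Bit 14: 1 × 2^14 = 16384
Bit 15: 1 × 2^15 = 32768
Sum = 4 + 8 + 16 + 64 + 256 + 1024 + 2048 + 16384 + 32768
= 52572


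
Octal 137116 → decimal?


Positional values:
Position 0: 6 × 8^0 = 6
Position 1: 1 × 8^1 = 8
Position 2: 1 × 8^2 = 64
Position 3: 7 × 8^3 = 3584
Position 4: 3 × 8^4 = 12288
Position 5: 1 × 8^5 = 32768
Sum = 6 + 8 + 64 + 3584 + 12288 + 32768
= 48718


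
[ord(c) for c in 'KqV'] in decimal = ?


String: 'KqV'  (3 characters)
Per-character ASCII lookup:
  'K': uppercase starts at 65: 'K' = 65 + 10 = 75
  'q': lowercase starts at 97: 'q' = 97 + 16 = 113
  'V': uppercase starts at 65: 'V' = 65 + 21 = 86
= 75 113 86


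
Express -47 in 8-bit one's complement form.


Original: 00101111
Invert all bits:
  bit 0: 0 → 1
  bit 1: 0 → 1
  bit 2: 1 → 0
  bit 3: 0 → 1
  bit 4: 1 → 0
  bit 5: 1 → 0
  bit 6: 1 → 0
  bit 7: 1 → 0
= 11010000


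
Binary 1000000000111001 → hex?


Group into 4-bit nibbles: 1000000000111001
  1000 = 8
  0000 = 0
  0011 = 3
  1001 = 9
= 0x8039


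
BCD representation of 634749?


Each digit → 4-bit binary:
  6 → 0110
  3 → 0011
  4 → 0100
  7 → 0111
  4 → 0100
  9 → 1001
= 0110 0011 0100 0111 0100 1001


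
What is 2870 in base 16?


Divide by 16 repeatedly:
2870 ÷ 16 = 179 remainder 6 (6)
179 ÷ 16 = 11 remainder 3 (3)
11 ÷ 16 = 0 remainder 11 (B)
Reading remainders bottom-up:
= 0xB36


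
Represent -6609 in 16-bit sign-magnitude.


Sign bit: 1 (negative)
Magnitude: 6609 = 001100111010001
= 1001100111010001


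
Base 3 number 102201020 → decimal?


Positional values (base 3):
  0 × 3^0 = 0 × 1 = 0
  2 × 3^1 = 2 × 3 = 6
  0 × 3^2 = 0 × 9 = 0
  1 × 3^3 = 1 × 27 = 27
  0 × 3^4 = 0 × 81 = 0
  2 × 3^5 = 2 × 243 = 486
  2 × 3^6 = 2 × 729 = 1458
  0 × 3^7 = 0 × 2187 = 0
  1 × 3^8 = 1 × 6561 = 6561
Sum = 0 + 6 + 0 + 27 + 0 + 486 + 1458 + 0 + 6561
= 8538


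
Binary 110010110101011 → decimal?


Positional values:
Bit 0: 1 × 2^0 = 1
Bit 1: 1 × 2^1 = 2
Bit 3: 1 × 2^3 = 8
Bit 5: 1 × 2^5 = 32
Bit 7: 1 × 2^7 = 128
Bit 8: 1 × 2^8 = 256
Bit 10: 1 × 2^10 = 1024
Bit 13: 1 × 2^13 = 8192
Bit 14: 1 × 2^14 = 16384
Sum = 1 + 2 + 8 + 32 + 128 + 256 + 1024 + 8192 + 16384
= 26027


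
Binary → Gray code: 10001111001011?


Binary: 10001111001011
Gray code: G = B XOR (B >> 1)
B >> 1 = 01000111100101
10001111001011 XOR 01000111100101:
  1 XOR 0 = 1
  0 XOR 1 = 1
  0 XOR 0 = 0
  0 XOR 0 = 0
  1 XOR 0 = 1
  1 XOR 1 = 0
  1 XOR 1 = 0
  1 XOR 1 = 0
  0 XOR 1 = 1
  0 XOR 0 = 0
  1 XOR 0 = 1
  0 XOR 1 = 1
  1 XOR 0 = 1
  1 XOR 1 = 0
= 11001000101110


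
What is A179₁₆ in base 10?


Positional values:
Position 0: 9 × 16^0 = 9 × 1 = 9
Position 1: 7 × 16^1 = 7 × 16 = 112
Position 2: 1 × 16^2 = 1 × 256 = 256
Position 3: A × 16^3 = 10 × 4096 = 40960
Sum = 9 + 112 + 256 + 40960
= 41337


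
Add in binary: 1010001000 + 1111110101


Align and add column by column (LSB to MSB, carry propagating):
  01010001000
+ 01111110101
  -----------
  col 0: 0 + 1 + 0 (carry in) = 1 → bit 1, carry out 0
  col 1: 0 + 0 + 0 (carry in) = 0 → bit 0, carry out 0
  col 2: 0 + 1 + 0 (carry in) = 1 → bit 1, carry out 0
  col 3: 1 + 0 + 0 (carry in) = 1 → bit 1, carry out 0
  col 4: 0 + 1 + 0 (carry in) = 1 → bit 1, carry out 0
  col 5: 0 + 1 + 0 (carry in) = 1 → bit 1, carry out 0
  col 6: 0 + 1 + 0 (carry in) = 1 → bit 1, carry out 0
  col 7: 1 + 1 + 0 (carry in) = 2 → bit 0, carry out 1
  col 8: 0 + 1 + 1 (carry in) = 2 → bit 0, carry out 1
  col 9: 1 + 1 + 1 (carry in) = 3 → bit 1, carry out 1
  col 10: 0 + 0 + 1 (carry in) = 1 → bit 1, carry out 0
Reading bits MSB→LSB: 11001111101
Strip leading zeros: 11001111101
= 11001111101


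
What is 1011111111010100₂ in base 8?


Group into 3-bit groups: 001011111111010100
  001 = 1
  011 = 3
  111 = 7
  111 = 7
  010 = 2
  100 = 4
= 0o137724


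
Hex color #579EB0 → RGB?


Hex: #579EB0
R = 57₁₆ = 87
G = 9E₁₆ = 158
B = B0₁₆ = 176
= RGB(87, 158, 176)


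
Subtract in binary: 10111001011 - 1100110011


Align and subtract column by column (LSB to MSB, borrowing when needed):
  10111001011
- 01100110011
  -----------
  col 0: (1 - 0 borrow-in) - 1 → 1 - 1 = 0, borrow out 0
  col 1: (1 - 0 borrow-in) - 1 → 1 - 1 = 0, borrow out 0
  col 2: (0 - 0 borrow-in) - 0 → 0 - 0 = 0, borrow out 0
  col 3: (1 - 0 borrow-in) - 0 → 1 - 0 = 1, borrow out 0
  col 4: (0 - 0 borrow-in) - 1 → borrow from next column: (0+2) - 1 = 1, borrow out 1
  col 5: (0 - 1 borrow-in) - 1 → borrow from next column: (-1+2) - 1 = 0, borrow out 1
  col 6: (1 - 1 borrow-in) - 0 → 0 - 0 = 0, borrow out 0
  col 7: (1 - 0 borrow-in) - 0 → 1 - 0 = 1, borrow out 0
  col 8: (1 - 0 borrow-in) - 1 → 1 - 1 = 0, borrow out 0
  col 9: (0 - 0 borrow-in) - 1 → borrow from next column: (0+2) - 1 = 1, borrow out 1
  col 10: (1 - 1 borrow-in) - 0 → 0 - 0 = 0, borrow out 0
Reading bits MSB→LSB: 01010011000
Strip leading zeros: 1010011000
= 1010011000


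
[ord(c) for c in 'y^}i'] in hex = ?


String: 'y^}i'  (4 characters)
Per-character ASCII lookup:
  'y': lowercase starts at 97: 'y' = 97 + 24 = 121 → 0x79
  '^': special character: '^' = 94 → 0x5E
  '}': special character: '}' = 125 → 0x7D
  'i': lowercase starts at 97: 'i' = 97 + 8 = 105 → 0x69
= 0x79 0x5E 0x7D 0x69


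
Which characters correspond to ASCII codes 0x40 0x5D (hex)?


Codes (hex): 0x40 0x5D
Per-code ASCII lookup:
  0x40 = 64  (special character) → '@'
  0x5D = 93  (special character) → ']'
= '@]'


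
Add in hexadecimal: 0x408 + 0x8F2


Align and add column by column (LSB to MSB, each column mod 16 with carry):
  0408
+ 08F2
  ----
  col 0: 8(8) + 2(2) + 0 (carry in) = 10 → A(10), carry out 0
  col 1: 0(0) + F(15) + 0 (carry in) = 15 → F(15), carry out 0
  col 2: 4(4) + 8(8) + 0 (carry in) = 12 → C(12), carry out 0
  col 3: 0(0) + 0(0) + 0 (carry in) = 0 → 0(0), carry out 0
Reading digits MSB→LSB: 0CFA
Strip leading zeros: CFA
= 0xCFA


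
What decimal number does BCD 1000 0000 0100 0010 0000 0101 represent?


Each 4-bit group → digit:
  1000 → 8
  0000 → 0
  0100 → 4
  0010 → 2
  0000 → 0
  0101 → 5
= 804205


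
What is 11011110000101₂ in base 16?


Group into 4-bit nibbles: 0011011110000101
  0011 = 3
  0111 = 7
  1000 = 8
  0101 = 5
= 0x3785


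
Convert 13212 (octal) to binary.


Each octal digit → 3 binary bits:
  1 = 001
  3 = 011
  2 = 010
  1 = 001
  2 = 010
Concatenate: 001 011 010 001 010
= 001011010001010


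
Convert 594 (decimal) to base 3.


Divide by 3 repeatedly:
594 ÷ 3 = 198 remainder 0
198 ÷ 3 = 66 remainder 0
66 ÷ 3 = 22 remainder 0
22 ÷ 3 = 7 remainder 1
7 ÷ 3 = 2 remainder 1
2 ÷ 3 = 0 remainder 2
Reading remainders bottom-up:
= 211000


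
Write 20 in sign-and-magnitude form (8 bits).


Sign bit: 0 (positive)
Magnitude: 20 = 0010100
= 00010100


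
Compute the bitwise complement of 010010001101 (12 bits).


Original: 010010001101
Invert all bits:
  bit 0: 0 → 1
  bit 1: 1 → 0
  bit 2: 0 → 1
  bit 3: 0 → 1
  bit 4: 1 → 0
  bit 5: 0 → 1
  bit 6: 0 → 1
  bit 7: 0 → 1
  bit 8: 1 → 0
  bit 9: 1 → 0
  bit 10: 0 → 1
  bit 11: 1 → 0
= 101101110010


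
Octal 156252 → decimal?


Positional values:
Position 0: 2 × 8^0 = 2
Position 1: 5 × 8^1 = 40
Position 2: 2 × 8^2 = 128
Position 3: 6 × 8^3 = 3072
Position 4: 5 × 8^4 = 20480
Position 5: 1 × 8^5 = 32768
Sum = 2 + 40 + 128 + 3072 + 20480 + 32768
= 56490


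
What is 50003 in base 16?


Divide by 16 repeatedly:
50003 ÷ 16 = 3125 remainder 3 (3)
3125 ÷ 16 = 195 remainder 5 (5)
195 ÷ 16 = 12 remainder 3 (3)
12 ÷ 16 = 0 remainder 12 (C)
Reading remainders bottom-up:
= 0xC353


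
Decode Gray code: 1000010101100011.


Gray code: 1000010101100011
MSB stays the same: 1
Each subsequent bit = prev_binary XOR current_gray:
  B[1] = 1 XOR 0 = 1
  B[2] = 1 XOR 0 = 1
  B[3] = 1 XOR 0 = 1
  B[4] = 1 XOR 0 = 1
  B[5] = 1 XOR 1 = 0
  B[6] = 0 XOR 0 = 0
  B[7] = 0 XOR 1 = 1
  B[8] = 1 XOR 0 = 1
  B[9] = 1 XOR 1 = 0
  B[10] = 0 XOR 1 = 1
  B[11] = 1 XOR 0 = 1
  B[12] = 1 XOR 0 = 1
  B[13] = 1 XOR 0 = 1
  B[14] = 1 XOR 1 = 0
  B[15] = 0 XOR 1 = 1
= 1111100110111101 (63933 decimal)


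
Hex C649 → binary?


Each hex digit → 4 binary bits:
  C = 1100
  6 = 0110
  4 = 0100
  9 = 1001
Concatenate: 1100 0110 0100 1001
= 1100011001001001


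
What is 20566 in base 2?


Divide by 2 repeatedly:
20566 ÷ 2 = 10283 remainder 0
10283 ÷ 2 = 5141 remainder 1
5141 ÷ 2 = 2570 remainder 1
2570 ÷ 2 = 1285 remainder 0
1285 ÷ 2 = 642 remainder 1
642 ÷ 2 = 321 remainder 0
321 ÷ 2 = 160 remainder 1
160 ÷ 2 = 80 remainder 0
80 ÷ 2 = 40 remainder 0
40 ÷ 2 = 20 remainder 0
20 ÷ 2 = 10 remainder 0
10 ÷ 2 = 5 remainder 0
5 ÷ 2 = 2 remainder 1
2 ÷ 2 = 1 remainder 0
1 ÷ 2 = 0 remainder 1
Reading remainders bottom-up:
= 101000001010110


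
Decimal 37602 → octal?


Divide by 8 repeatedly:
37602 ÷ 8 = 4700 remainder 2
4700 ÷ 8 = 587 remainder 4
587 ÷ 8 = 73 remainder 3
73 ÷ 8 = 9 remainder 1
9 ÷ 8 = 1 remainder 1
1 ÷ 8 = 0 remainder 1
Reading remainders bottom-up:
= 0o111342


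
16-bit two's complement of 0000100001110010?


Original: 0000100001110010
Step 1 - Invert all bits: 1111011110001101
Step 2 - Add 1: 1111011110001101 + 1
= 1111011110001110 (represents -2162)


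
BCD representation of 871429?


Each digit → 4-bit binary:
  8 → 1000
  7 → 0111
  1 → 0001
  4 → 0100
  2 → 0010
  9 → 1001
= 1000 0111 0001 0100 0010 1001


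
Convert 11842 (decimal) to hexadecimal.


Divide by 16 repeatedly:
11842 ÷ 16 = 740 remainder 2 (2)
740 ÷ 16 = 46 remainder 4 (4)
46 ÷ 16 = 2 remainder 14 (E)
2 ÷ 16 = 0 remainder 2 (2)
Reading remainders bottom-up:
= 0x2E42


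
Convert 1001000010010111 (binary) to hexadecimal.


Group into 4-bit nibbles: 1001000010010111
  1001 = 9
  0000 = 0
  1001 = 9
  0111 = 7
= 0x9097


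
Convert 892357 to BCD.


Each digit → 4-bit binary:
  8 → 1000
  9 → 1001
  2 → 0010
  3 → 0011
  5 → 0101
  7 → 0111
= 1000 1001 0010 0011 0101 0111


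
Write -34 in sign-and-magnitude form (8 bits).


Sign bit: 1 (negative)
Magnitude: 34 = 0100010
= 10100010


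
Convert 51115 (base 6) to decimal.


Positional values (base 6):
  5 × 6^0 = 5 × 1 = 5
  1 × 6^1 = 1 × 6 = 6
  1 × 6^2 = 1 × 36 = 36
  1 × 6^3 = 1 × 216 = 216
  5 × 6^4 = 5 × 1296 = 6480
Sum = 5 + 6 + 36 + 216 + 6480
= 6743


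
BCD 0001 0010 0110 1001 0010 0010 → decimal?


Each 4-bit group → digit:
  0001 → 1
  0010 → 2
  0110 → 6
  1001 → 9
  0010 → 2
  0010 → 2
= 126922


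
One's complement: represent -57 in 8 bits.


Original: 00111001
Invert all bits:
  bit 0: 0 → 1
  bit 1: 0 → 1
  bit 2: 1 → 0
  bit 3: 1 → 0
  bit 4: 1 → 0
  bit 5: 0 → 1
  bit 6: 0 → 1
  bit 7: 1 → 0
= 11000110


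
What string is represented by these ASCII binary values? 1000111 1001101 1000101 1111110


Codes (binary): 1000111 1001101 1000101 1111110
Per-code ASCII lookup:
  1000111 = 71  (range 65-90: uppercase, 71 - 65 = 6) → 'G'
  1001101 = 77  (range 65-90: uppercase, 77 - 65 = 12) → 'M'
  1000101 = 69  (range 65-90: uppercase, 69 - 65 = 4) → 'E'
  1111110 = 126  (special character) → '~'
= 'GME~'


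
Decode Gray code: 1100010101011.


Gray code: 1100010101011
MSB stays the same: 1
Each subsequent bit = prev_binary XOR current_gray:
  B[1] = 1 XOR 1 = 0
  B[2] = 0 XOR 0 = 0
  B[3] = 0 XOR 0 = 0
  B[4] = 0 XOR 0 = 0
  B[5] = 0 XOR 1 = 1
  B[6] = 1 XOR 0 = 1
  B[7] = 1 XOR 1 = 0
  B[8] = 0 XOR 0 = 0
  B[9] = 0 XOR 1 = 1
  B[10] = 1 XOR 0 = 1
  B[11] = 1 XOR 1 = 0
  B[12] = 0 XOR 1 = 1
= 1000011001101 (4301 decimal)


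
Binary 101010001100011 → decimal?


Positional values:
Bit 0: 1 × 2^0 = 1
Bit 1: 1 × 2^1 = 2
Bit 5: 1 × 2^5 = 32
Bit 6: 1 × 2^6 = 64
Bit 10: 1 × 2^10 = 1024
Bit 12: 1 × 2^12 = 4096
Bit 14: 1 × 2^14 = 16384
Sum = 1 + 2 + 32 + 64 + 1024 + 4096 + 16384
= 21603


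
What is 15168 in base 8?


Divide by 8 repeatedly:
15168 ÷ 8 = 1896 remainder 0
1896 ÷ 8 = 237 remainder 0
237 ÷ 8 = 29 remainder 5
29 ÷ 8 = 3 remainder 5
3 ÷ 8 = 0 remainder 3
Reading remainders bottom-up:
= 0o35500
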